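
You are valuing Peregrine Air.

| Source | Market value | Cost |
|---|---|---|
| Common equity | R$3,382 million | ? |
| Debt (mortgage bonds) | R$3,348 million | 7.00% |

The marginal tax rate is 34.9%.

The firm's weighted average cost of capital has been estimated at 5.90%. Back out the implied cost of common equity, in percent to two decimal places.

7.23%

Total capital V = 3382 + 3348 = 6730.
Equity weight = 3382/6730 = 0.5025.
Mortgage bonds weight = 3348/6730 = 0.4975.
Debt contribution = 0.4975 × 7% × (1 − 34.9%) = 2.2670%.
Required equity contribution = 5.9% − 2.2670% = 3.6330%.
Re = 3.6330% / 0.5025 = 7.2295%.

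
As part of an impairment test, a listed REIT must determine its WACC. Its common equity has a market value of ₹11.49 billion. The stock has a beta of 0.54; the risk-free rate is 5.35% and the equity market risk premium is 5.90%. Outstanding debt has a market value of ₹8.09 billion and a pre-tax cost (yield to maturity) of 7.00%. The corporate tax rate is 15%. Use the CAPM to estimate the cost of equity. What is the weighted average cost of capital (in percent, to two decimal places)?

7.47%

Cost of equity via CAPM: Re = 5.35% + 0.54 × 5.9% = 8.5360%.
Total capital V = 11.49 + 8.09 = 19.58.
Equity: weight = 11.49/19.58 = 0.5868; cost = 8.536%.
Debt: weight = 8.09/19.58 = 0.4132; after-tax cost = 7% × (1 − 15%) = 5.9500%.
WACC = 0.5868 × 8.5360% + 0.4132 × 5.9500% = 7.4675%.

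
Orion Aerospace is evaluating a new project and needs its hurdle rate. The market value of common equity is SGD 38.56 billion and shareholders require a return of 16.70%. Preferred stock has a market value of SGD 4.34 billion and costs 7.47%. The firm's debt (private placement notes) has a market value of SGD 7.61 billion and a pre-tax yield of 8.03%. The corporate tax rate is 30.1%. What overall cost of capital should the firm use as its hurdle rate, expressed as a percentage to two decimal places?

14.24%

Total capital V = 38.56 + 4.34 + 7.61 = 50.51.
Equity: weight = 38.56/50.51 = 0.7634; cost = 16.7%.
Preferred: weight = 4.34/50.51 = 0.0859; cost = 7.47%.
Private placement notes: weight = 7.61/50.51 = 0.1507; after-tax cost = 8.03% × (1 − 30.1%) = 5.6130%.
WACC = 0.7634 × 16.7000% + 0.0859 × 7.4700% + 0.1507 × 5.6130% = 14.2365%.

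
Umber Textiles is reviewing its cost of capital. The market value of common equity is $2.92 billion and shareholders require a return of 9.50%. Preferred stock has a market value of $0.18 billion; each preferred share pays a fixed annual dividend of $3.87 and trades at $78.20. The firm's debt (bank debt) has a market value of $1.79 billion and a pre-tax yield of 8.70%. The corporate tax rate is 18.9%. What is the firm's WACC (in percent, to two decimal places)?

Cost of preferred: Rp = 3.87 / 78.2 = 4.9488%.
Total capital V = 2.92 + 0.18 + 1.79 = 4.89.
Equity: weight = 2.92/4.89 = 0.5971; cost = 9.5%.
Preferred: weight = 0.18/4.89 = 0.0368; cost = 4.9488%.
Bank debt: weight = 1.79/4.89 = 0.3661; after-tax cost = 8.7% × (1 − 18.9%) = 7.0557%.
WACC = 0.5971 × 9.5000% + 0.0368 × 4.9488% + 0.3661 × 7.0557% = 8.4377%.

8.44%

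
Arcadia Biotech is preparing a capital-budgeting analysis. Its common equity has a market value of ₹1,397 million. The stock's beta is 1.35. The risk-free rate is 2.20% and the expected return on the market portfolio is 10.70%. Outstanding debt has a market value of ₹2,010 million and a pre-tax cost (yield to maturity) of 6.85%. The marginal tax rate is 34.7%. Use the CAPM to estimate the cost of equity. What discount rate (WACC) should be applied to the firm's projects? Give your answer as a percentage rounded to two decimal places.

8.25%

Market risk premium = 10.7% − 2.2% = 8.5%.
Cost of equity via CAPM: Re = 2.2% + 1.35 × 8.5% = 13.6750%.
Total capital V = 1397 + 2010 = 3407.
Equity: weight = 1397/3407 = 0.4100; cost = 13.675%.
Debt: weight = 2010/3407 = 0.5900; after-tax cost = 6.85% × (1 − 34.7%) = 4.4730%.
WACC = 0.4100 × 13.6750% + 0.5900 × 4.4730% = 8.2462%.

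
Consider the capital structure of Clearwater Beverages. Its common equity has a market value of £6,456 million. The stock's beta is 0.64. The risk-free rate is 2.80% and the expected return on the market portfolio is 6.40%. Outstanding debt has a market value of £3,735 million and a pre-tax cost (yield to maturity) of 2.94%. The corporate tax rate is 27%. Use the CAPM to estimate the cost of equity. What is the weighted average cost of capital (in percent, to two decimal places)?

Market risk premium = 6.4% − 2.8% = 3.6%.
Cost of equity via CAPM: Re = 2.8% + 0.64 × 3.6% = 5.1040%.
Total capital V = 6456 + 3735 = 10191.
Equity: weight = 6456/10191 = 0.6335; cost = 5.104%.
Debt: weight = 3735/10191 = 0.3665; after-tax cost = 2.94% × (1 − 27%) = 2.1462%.
WACC = 0.6335 × 5.1040% + 0.3665 × 2.1462% = 4.0200%.

4.02%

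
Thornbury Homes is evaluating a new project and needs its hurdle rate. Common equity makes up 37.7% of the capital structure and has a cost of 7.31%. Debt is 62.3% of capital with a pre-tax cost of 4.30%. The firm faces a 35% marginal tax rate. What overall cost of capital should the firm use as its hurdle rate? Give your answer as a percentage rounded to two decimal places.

After-tax cost of debt = 4.3% × (1 − 35%) = 2.7950%.
WACC = 0.377 × 7.3100% + 0.623 × 2.7950% = 4.4972%.

4.50%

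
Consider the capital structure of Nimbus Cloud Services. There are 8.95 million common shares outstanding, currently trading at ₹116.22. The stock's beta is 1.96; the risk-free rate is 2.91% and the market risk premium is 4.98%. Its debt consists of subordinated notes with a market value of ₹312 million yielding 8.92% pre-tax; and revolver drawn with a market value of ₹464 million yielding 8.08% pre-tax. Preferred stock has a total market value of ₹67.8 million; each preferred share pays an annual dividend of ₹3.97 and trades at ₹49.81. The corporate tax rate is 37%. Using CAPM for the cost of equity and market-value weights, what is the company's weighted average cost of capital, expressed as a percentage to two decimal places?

9.47%

Cost of equity via CAPM: Re = 2.91% + 1.96 × 4.98% = 12.6708%.
Cost of preferred: Rp = 3.97 / 49.81 = 7.9703%.
Market value of equity E = 116.22 × 8.95m = 1040.169m.
Total capital V = 1040.169 + 67.8 + 312 + 464 = 1883.969.
Equity: weight = 1040.169/1883.969 = 0.5521; cost = 12.6708%.
Preferred: weight = 67.8/1883.969 = 0.0360; cost = 7.9703%.
Subordinated notes: weight = 312/1883.969 = 0.1656; after-tax cost = 8.92% × (1 − 37%) = 5.6196%.
Revolver drawn: weight = 464/1883.969 = 0.2463; after-tax cost = 8.08% × (1 − 37%) = 5.0904%.
WACC = 0.5521 × 12.6708% + 0.0360 × 7.9703% + 0.1656 × 5.6196% + 0.2463 × 5.0904% = 9.4669%.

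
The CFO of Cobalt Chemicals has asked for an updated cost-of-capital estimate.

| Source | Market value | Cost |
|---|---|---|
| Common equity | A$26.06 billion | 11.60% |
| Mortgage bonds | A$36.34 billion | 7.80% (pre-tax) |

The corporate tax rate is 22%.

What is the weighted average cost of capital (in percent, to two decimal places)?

Total capital V = 26.06 + 36.34 = 62.4.
Equity: weight = 26.06/62.4 = 0.4176; cost = 11.6%.
Mortgage bonds: weight = 36.34/62.4 = 0.5824; after-tax cost = 7.8% × (1 − 22%) = 6.0840%.
WACC = 0.4176 × 11.6000% + 0.5824 × 6.0840% = 8.3876%.

8.39%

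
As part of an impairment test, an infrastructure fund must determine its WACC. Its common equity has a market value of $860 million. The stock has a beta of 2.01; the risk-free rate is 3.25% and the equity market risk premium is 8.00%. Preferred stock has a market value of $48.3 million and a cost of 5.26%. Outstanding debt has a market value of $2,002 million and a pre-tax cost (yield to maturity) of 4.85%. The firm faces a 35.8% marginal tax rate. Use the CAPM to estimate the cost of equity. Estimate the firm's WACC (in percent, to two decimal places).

Cost of equity via CAPM: Re = 3.25% + 2.01 × 8.0% = 19.3300%.
Total capital V = 860 + 48.3 + 2002 = 2910.3.
Equity: weight = 860/2910.3 = 0.2955; cost = 19.33%.
Preferred: weight = 48.3/2910.3 = 0.0166; cost = 5.26%.
Debt: weight = 2002/2910.3 = 0.6879; after-tax cost = 4.85% × (1 − 35.8%) = 3.1137%.
WACC = 0.2955 × 19.3300% + 0.0166 × 5.2600% + 0.6879 × 3.1137% = 7.9413%.

7.94%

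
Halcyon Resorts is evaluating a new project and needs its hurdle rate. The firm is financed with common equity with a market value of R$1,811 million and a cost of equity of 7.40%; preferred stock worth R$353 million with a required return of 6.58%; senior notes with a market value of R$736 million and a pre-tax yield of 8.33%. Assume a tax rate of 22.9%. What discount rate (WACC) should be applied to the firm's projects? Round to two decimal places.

7.05%

Total capital V = 1811 + 353 + 736 = 2900.
Equity: weight = 1811/2900 = 0.6245; cost = 7.4%.
Preferred: weight = 353/2900 = 0.1217; cost = 6.58%.
Senior notes: weight = 736/2900 = 0.2538; after-tax cost = 8.33% × (1 − 22.9%) = 6.4224%.
WACC = 0.6245 × 7.4000% + 0.1217 × 6.5800% + 0.2538 × 6.4224% = 7.0521%.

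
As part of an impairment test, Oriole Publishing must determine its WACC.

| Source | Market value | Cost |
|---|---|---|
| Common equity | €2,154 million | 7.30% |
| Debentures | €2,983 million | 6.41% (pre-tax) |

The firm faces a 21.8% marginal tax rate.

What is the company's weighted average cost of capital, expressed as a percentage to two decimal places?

Total capital V = 2154 + 2983 = 5137.
Equity: weight = 2154/5137 = 0.4193; cost = 7.3%.
Debentures: weight = 2983/5137 = 0.5807; after-tax cost = 6.41% × (1 − 21.8%) = 5.0126%.
WACC = 0.4193 × 7.3000% + 0.5807 × 5.0126% = 5.9717%.

5.97%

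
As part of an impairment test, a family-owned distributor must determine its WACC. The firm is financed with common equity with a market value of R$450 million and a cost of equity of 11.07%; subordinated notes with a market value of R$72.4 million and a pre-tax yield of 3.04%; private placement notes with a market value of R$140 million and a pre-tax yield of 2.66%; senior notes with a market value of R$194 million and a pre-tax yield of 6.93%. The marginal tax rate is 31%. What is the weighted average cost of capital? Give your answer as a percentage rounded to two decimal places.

Total capital V = 450 + 72.4 + 140 + 194 = 856.4.
Equity: weight = 450/856.4 = 0.5255; cost = 11.07%.
Subordinated notes: weight = 72.4/856.4 = 0.0845; after-tax cost = 3.04% × (1 − 31%) = 2.0976%.
Private placement notes: weight = 140/856.4 = 0.1635; after-tax cost = 2.66% × (1 − 31%) = 1.8354%.
Senior notes: weight = 194/856.4 = 0.2265; after-tax cost = 6.93% × (1 − 31%) = 4.7817%.
WACC = 0.5255 × 11.0700% + 0.0845 × 2.0976% + 0.1635 × 1.8354% + 0.2265 × 4.7817% = 7.3774%.

7.38%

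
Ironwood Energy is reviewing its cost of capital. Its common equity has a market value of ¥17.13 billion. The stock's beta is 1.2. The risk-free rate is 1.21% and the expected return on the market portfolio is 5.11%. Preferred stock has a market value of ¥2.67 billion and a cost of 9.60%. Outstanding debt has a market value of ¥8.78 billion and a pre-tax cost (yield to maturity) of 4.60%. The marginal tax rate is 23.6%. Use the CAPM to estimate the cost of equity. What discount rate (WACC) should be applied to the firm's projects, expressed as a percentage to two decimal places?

Market risk premium = 5.11% − 1.21% = 3.9%.
Cost of equity via CAPM: Re = 1.21% + 1.2 × 3.9% = 5.8900%.
Total capital V = 17.13 + 2.67 + 8.78 = 28.58.
Equity: weight = 17.13/28.58 = 0.5994; cost = 5.89%.
Preferred: weight = 2.67/28.58 = 0.0934; cost = 9.6%.
Debt: weight = 8.78/28.58 = 0.3072; after-tax cost = 4.6% × (1 − 23.6%) = 3.5144%.
WACC = 0.5994 × 5.8900% + 0.0934 × 9.6000% + 0.3072 × 3.5144% = 5.5068%.

5.51%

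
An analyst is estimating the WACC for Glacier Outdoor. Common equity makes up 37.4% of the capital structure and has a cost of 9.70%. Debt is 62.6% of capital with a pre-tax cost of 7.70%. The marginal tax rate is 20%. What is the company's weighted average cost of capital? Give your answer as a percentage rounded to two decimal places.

7.48%

After-tax cost of debt = 7.7% × (1 − 20%) = 6.1600%.
WACC = 0.374 × 9.7000% + 0.626 × 6.1600% = 7.4840%.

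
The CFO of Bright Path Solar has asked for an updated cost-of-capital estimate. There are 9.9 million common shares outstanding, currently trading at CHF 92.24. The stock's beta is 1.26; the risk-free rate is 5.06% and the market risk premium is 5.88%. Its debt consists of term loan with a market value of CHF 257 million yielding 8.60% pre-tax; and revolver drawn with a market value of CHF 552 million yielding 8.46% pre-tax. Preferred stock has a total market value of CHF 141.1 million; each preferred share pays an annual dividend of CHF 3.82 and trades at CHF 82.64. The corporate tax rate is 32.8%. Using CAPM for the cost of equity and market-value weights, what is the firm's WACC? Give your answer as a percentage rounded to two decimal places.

Cost of equity via CAPM: Re = 5.06% + 1.26 × 5.88% = 12.4688%.
Cost of preferred: Rp = 3.82 / 82.64 = 4.6225%.
Market value of equity E = 92.24 × 9.9m = 913.176m.
Total capital V = 913.176 + 141.1 + 257 + 552 = 1863.276.
Equity: weight = 913.176/1863.276 = 0.4901; cost = 12.4688%.
Preferred: weight = 141.1/1863.276 = 0.0757; cost = 4.6225%.
Term loan: weight = 257/1863.276 = 0.1379; after-tax cost = 8.6% × (1 − 32.8%) = 5.7792%.
Revolver drawn: weight = 552/1863.276 = 0.2963; after-tax cost = 8.46% × (1 − 32.8%) = 5.6851%.
WACC = 0.4901 × 12.4688% + 0.0757 × 4.6225% + 0.1379 × 5.7792% + 0.2963 × 5.6851% = 8.9423%.

8.94%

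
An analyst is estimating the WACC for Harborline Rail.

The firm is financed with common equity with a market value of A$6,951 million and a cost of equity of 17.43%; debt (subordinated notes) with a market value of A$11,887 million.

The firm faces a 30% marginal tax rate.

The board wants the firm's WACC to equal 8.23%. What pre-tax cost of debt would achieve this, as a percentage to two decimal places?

Total capital V = 6951 + 11887 = 18838.
Equity weight = 6951/18838 = 0.3690.
Subordinated notes weight = 11887/18838 = 0.6310.
Equity contribution = 0.3690 × 17.43% = 6.4315%.
Remaining for debt = 8.23% − 6.4315% = 1.7985%.
Rd × (1 − 30%) × 0.6310 = 1.7985%  ⇒  Rd = 4.0718%.

4.07%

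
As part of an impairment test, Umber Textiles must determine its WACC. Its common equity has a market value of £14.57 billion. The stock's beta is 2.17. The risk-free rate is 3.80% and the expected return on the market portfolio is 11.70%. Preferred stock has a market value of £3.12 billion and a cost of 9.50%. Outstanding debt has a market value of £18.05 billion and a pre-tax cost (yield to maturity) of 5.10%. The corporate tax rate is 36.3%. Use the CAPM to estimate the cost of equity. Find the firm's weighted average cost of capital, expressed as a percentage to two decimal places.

Market risk premium = 11.7% − 3.8% = 7.9%.
Cost of equity via CAPM: Re = 3.8% + 2.17 × 7.9% = 20.9430%.
Total capital V = 14.57 + 3.12 + 18.05 = 35.74.
Equity: weight = 14.57/35.74 = 0.4077; cost = 20.943%.
Preferred: weight = 3.12/35.74 = 0.0873; cost = 9.5%.
Debt: weight = 18.05/35.74 = 0.5050; after-tax cost = 5.1% × (1 − 36.3%) = 3.2487%.
WACC = 0.4077 × 20.9430% + 0.0873 × 9.5000% + 0.5050 × 3.2487% = 11.0078%.

11.01%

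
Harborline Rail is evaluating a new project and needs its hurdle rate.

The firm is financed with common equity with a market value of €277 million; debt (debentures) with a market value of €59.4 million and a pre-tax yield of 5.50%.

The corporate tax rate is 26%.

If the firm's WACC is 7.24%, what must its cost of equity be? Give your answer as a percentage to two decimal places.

7.92%

Total capital V = 277 + 59.4 = 336.4.
Equity weight = 277/336.4 = 0.8234.
Debentures weight = 59.4/336.4 = 0.1766.
Debt contribution = 0.1766 × 5.5% × (1 − 26%) = 0.7187%.
Required equity contribution = 7.24% − 0.7187% = 6.5213%.
Re = 6.5213% / 0.8234 = 7.9198%.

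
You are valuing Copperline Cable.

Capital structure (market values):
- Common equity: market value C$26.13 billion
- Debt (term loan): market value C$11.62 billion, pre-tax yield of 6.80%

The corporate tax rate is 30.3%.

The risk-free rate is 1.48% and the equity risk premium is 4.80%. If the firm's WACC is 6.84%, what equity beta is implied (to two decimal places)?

1.31

Total capital V = 26.13 + 11.62 = 37.75.
Equity weight = 26.13/37.75 = 0.6922.
Term loan weight = 11.62/37.75 = 0.3078.
Debt contribution = 0.3078 × 6.8% × (1 − 30.3%) = 1.4589%.
Required equity contribution = 6.84% − 1.4589% = 5.3811%  ⇒  Re = 7.7740%.
CAPM: 7.7740% = 1.48% + β × 4.8%  ⇒  β = 1.3113.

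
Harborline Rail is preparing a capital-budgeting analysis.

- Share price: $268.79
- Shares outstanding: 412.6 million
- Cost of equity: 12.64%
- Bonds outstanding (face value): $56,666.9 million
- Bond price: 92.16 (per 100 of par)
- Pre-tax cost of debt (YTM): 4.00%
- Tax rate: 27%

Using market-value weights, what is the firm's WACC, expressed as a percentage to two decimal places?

Market value of equity E = 268.79 × 412.6m = 110902.754m. Market value of debt D = 56666.9m × 92.16/100 = 52224.21504m.
Total capital V = 110902.754 + 52224.21504 = 163126.96904.
Equity: weight = 110902.754/163126.96904 = 0.6799; cost = 12.64%.
Bonds outstanding: weight = 52224.21504/163126.96904 = 0.3201; after-tax cost = 4% × (1 − 27%) = 2.9200%.
WACC = 0.6799 × 12.6400% + 0.3201 × 2.9200% = 9.5282%.

9.53%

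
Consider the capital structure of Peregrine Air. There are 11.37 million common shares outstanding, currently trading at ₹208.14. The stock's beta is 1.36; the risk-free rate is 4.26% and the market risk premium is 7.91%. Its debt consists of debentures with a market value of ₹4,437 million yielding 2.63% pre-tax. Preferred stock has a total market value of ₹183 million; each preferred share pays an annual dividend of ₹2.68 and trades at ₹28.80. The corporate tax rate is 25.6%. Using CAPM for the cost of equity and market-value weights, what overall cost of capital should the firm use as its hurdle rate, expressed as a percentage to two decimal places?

Cost of equity via CAPM: Re = 4.26% + 1.36 × 7.91% = 15.0176%.
Cost of preferred: Rp = 2.68 / 28.8 = 9.3056%.
Market value of equity E = 208.14 × 11.37m = 2366.5518m.
Total capital V = 2366.5518 + 183 + 4437 = 6986.5518.
Equity: weight = 2366.5518/6986.5518 = 0.3387; cost = 15.0176%.
Preferred: weight = 183/6986.5518 = 0.0262; cost = 9.3056%.
Debentures: weight = 4437/6986.5518 = 0.6351; after-tax cost = 2.63% × (1 − 25.6%) = 1.9567%.
WACC = 0.3387 × 15.0176% + 0.0262 × 9.3056% + 0.6351 × 1.9567% = 6.5733%.

6.57%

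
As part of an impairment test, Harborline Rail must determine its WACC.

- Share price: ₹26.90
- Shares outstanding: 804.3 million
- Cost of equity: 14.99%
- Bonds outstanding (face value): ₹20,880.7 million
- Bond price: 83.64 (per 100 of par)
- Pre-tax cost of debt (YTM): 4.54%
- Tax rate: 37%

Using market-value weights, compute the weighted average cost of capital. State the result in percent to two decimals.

9.57%

Market value of equity E = 26.9 × 804.3m = 21635.67m. Market value of debt D = 20880.7m × 83.64/100 = 17464.61748m.
Total capital V = 21635.67 + 17464.61748 = 39100.28748.
Equity: weight = 21635.67/39100.28748 = 0.5533; cost = 14.99%.
Bonds outstanding: weight = 17464.61748/39100.28748 = 0.4467; after-tax cost = 4.54% × (1 − 37%) = 2.8602%.
WACC = 0.5533 × 14.9900% + 0.4467 × 2.8602% = 9.5721%.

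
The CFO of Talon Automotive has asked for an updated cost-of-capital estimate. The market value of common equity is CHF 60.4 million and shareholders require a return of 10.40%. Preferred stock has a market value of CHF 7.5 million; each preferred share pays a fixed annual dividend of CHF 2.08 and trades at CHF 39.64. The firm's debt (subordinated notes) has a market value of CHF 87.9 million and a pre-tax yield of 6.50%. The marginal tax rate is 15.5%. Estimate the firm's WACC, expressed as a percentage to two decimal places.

7.38%

Cost of preferred: Rp = 2.08 / 39.64 = 5.2472%.
Total capital V = 60.4 + 7.5 + 87.9 = 155.8.
Equity: weight = 60.4/155.8 = 0.3877; cost = 10.4%.
Preferred: weight = 7.5/155.8 = 0.0481; cost = 5.2472%.
Subordinated notes: weight = 87.9/155.8 = 0.5642; after-tax cost = 6.5% × (1 − 15.5%) = 5.4925%.
WACC = 0.3877 × 10.4000% + 0.0481 × 5.2472% + 0.5642 × 5.4925% = 7.3832%.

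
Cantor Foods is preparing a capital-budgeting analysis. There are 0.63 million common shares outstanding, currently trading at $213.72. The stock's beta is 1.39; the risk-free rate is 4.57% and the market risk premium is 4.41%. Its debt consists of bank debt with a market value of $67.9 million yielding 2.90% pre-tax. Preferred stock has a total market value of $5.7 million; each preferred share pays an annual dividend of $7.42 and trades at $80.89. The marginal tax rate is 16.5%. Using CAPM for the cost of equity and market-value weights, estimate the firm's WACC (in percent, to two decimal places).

7.96%

Cost of equity via CAPM: Re = 4.57% + 1.39 × 4.41% = 10.6999%.
Cost of preferred: Rp = 7.42 / 80.89 = 9.1730%.
Market value of equity E = 213.72 × 0.63m = 134.6436m.
Total capital V = 134.6436 + 5.7 + 67.9 = 208.2436.
Equity: weight = 134.6436/208.2436 = 0.6466; cost = 10.6999%.
Preferred: weight = 5.7/208.2436 = 0.0274; cost = 9.173%.
Bank debt: weight = 67.9/208.2436 = 0.3261; after-tax cost = 2.9% × (1 − 16.5%) = 2.4215%.
WACC = 0.6466 × 10.6999% + 0.0274 × 9.1730% + 0.3261 × 2.4215% = 7.9588%.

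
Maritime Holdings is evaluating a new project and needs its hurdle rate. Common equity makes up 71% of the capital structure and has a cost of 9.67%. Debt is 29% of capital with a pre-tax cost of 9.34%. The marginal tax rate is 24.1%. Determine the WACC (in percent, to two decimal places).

After-tax cost of debt = 9.34% × (1 − 24.1%) = 7.0891%.
WACC = 0.710 × 9.6700% + 0.290 × 7.0891% = 8.9215%.

8.92%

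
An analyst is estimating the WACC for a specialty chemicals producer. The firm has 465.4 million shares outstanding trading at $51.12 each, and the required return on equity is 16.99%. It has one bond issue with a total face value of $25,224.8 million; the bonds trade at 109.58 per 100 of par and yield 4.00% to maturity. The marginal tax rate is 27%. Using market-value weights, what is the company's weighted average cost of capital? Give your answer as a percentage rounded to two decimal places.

9.43%

Market value of equity E = 51.12 × 465.4m = 23791.248m. Market value of debt D = 25224.8m × 109.58/100 = 27641.33584m.
Total capital V = 23791.248 + 27641.33584 = 51432.58384.
Equity: weight = 23791.248/51432.58384 = 0.4626; cost = 16.99%.
Bonds outstanding: weight = 27641.33584/51432.58384 = 0.5374; after-tax cost = 4% × (1 − 27%) = 2.9200%.
WACC = 0.4626 × 16.9900% + 0.5374 × 2.9200% = 9.4284%.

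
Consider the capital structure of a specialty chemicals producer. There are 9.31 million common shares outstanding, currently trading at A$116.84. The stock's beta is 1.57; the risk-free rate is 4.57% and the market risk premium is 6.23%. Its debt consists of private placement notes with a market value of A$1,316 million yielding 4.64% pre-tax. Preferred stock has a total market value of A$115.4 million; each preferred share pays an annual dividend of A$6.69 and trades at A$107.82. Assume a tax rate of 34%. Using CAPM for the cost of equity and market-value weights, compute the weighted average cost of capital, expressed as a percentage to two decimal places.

8.08%

Cost of equity via CAPM: Re = 4.57% + 1.57 × 6.23% = 14.3511%.
Cost of preferred: Rp = 6.69 / 107.82 = 6.2048%.
Market value of equity E = 116.84 × 9.31m = 1087.7804m.
Total capital V = 1087.7804 + 115.4 + 1316 = 2519.1804.
Equity: weight = 1087.7804/2519.1804 = 0.4318; cost = 14.3511%.
Preferred: weight = 115.4/2519.1804 = 0.0458; cost = 6.2048%.
Private placement notes: weight = 1316/2519.1804 = 0.5224; after-tax cost = 4.64% × (1 − 34%) = 3.0624%.
WACC = 0.4318 × 14.3511% + 0.0458 × 6.2048% + 0.5224 × 3.0624% = 8.0808%.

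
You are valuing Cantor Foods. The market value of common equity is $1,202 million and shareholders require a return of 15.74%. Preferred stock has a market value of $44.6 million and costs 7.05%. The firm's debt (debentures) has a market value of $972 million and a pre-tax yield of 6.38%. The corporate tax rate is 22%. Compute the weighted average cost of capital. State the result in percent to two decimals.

Total capital V = 1202 + 44.6 + 972 = 2218.6.
Equity: weight = 1202/2218.6 = 0.5418; cost = 15.74%.
Preferred: weight = 44.6/2218.6 = 0.0201; cost = 7.05%.
Debentures: weight = 972/2218.6 = 0.4381; after-tax cost = 6.38% × (1 − 22%) = 4.9764%.
WACC = 0.5418 × 15.7400% + 0.0201 × 7.0500% + 0.4381 × 4.9764% = 10.8496%.

10.85%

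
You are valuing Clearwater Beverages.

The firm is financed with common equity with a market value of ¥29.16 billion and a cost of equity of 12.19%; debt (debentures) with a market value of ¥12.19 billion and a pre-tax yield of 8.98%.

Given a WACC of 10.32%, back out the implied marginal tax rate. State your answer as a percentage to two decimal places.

Total capital V = 29.16 + 12.19 = 41.35.
Equity weight = 29.16/41.35 = 0.7052.
Debentures weight = 12.19/41.35 = 0.2948.
Equity contribution = 0.7052 × 12.19% = 8.5964%.
Debt contribution must be 10.32% − 8.5964% = 1.7236%.
0.2948 × 8.98% × (1 − T) = 1.7236%  ⇒  (1 − T) = 0.6511.
T = 34.8917%.

34.89%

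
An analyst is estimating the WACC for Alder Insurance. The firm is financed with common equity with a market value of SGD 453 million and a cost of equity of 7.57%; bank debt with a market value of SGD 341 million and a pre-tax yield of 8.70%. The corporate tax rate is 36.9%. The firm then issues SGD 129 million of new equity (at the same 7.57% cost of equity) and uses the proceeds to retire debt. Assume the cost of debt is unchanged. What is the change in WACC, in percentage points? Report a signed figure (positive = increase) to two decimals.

Current WACC:
Total capital V = 453 + 341 = 794.
Equity: weight = 453/794 = 0.5705; cost = 7.57%.
Bank debt: weight = 341/794 = 0.4295; after-tax cost = 8.7% × (1 − 36.9%) = 5.4897%.
WACC = 0.5705 × 7.5700% + 0.4295 × 5.4897% = 6.6766%.
After the change:
Total capital V = 582 + 212 = 794.
Equity: weight = 582/794 = 0.7330; cost = 7.57%.
Bank debt: weight = 212/794 = 0.2670; after-tax cost = 8.7% × (1 − 36.9%) = 5.4897%.
WACC = 0.7330 × 7.5700% + 0.2670 × 5.4897% = 7.0146%.
Change in WACC = 7.0146% − 6.6766% = 0.3380 pp.

+0.34 pp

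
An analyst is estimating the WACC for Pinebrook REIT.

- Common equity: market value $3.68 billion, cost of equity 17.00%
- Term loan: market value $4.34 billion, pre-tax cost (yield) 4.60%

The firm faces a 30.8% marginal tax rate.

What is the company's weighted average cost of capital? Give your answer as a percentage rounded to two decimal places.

9.52%

Total capital V = 3.68 + 4.34 = 8.02.
Equity: weight = 3.68/8.02 = 0.4589; cost = 17%.
Term loan: weight = 4.34/8.02 = 0.5411; after-tax cost = 4.6% × (1 − 30.8%) = 3.1832%.
WACC = 0.4589 × 17.0000% + 0.5411 × 3.1832% = 9.5231%.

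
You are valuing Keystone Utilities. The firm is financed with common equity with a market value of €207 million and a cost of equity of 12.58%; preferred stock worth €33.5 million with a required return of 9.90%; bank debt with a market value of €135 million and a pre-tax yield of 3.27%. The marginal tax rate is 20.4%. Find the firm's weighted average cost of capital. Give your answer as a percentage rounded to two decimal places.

8.75%

Total capital V = 207 + 33.5 + 135 = 375.5.
Equity: weight = 207/375.5 = 0.5513; cost = 12.58%.
Preferred: weight = 33.5/375.5 = 0.0892; cost = 9.9%.
Bank debt: weight = 135/375.5 = 0.3595; after-tax cost = 3.27% × (1 − 20.4%) = 2.6029%.
WACC = 0.5513 × 12.5800% + 0.0892 × 9.9000% + 0.3595 × 2.6029% = 8.7539%.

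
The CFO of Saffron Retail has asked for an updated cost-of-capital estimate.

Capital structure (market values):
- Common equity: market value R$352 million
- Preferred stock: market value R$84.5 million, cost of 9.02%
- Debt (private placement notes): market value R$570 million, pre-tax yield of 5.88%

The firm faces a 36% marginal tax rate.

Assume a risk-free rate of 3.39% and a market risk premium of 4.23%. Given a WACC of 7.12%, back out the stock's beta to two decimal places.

2.06

Total capital V = 352 + 84.5 + 570 = 1006.5.
Equity weight = 352/1006.5 = 0.3497.
Preferred weight = 84.5/1006.5 = 0.0840.
Private placement notes weight = 570/1006.5 = 0.5663.
Debt contribution = 0.5663 × 5.88% × (1 − 36%) = 2.1312%.
Preferred contribution = 0.0840 × 9.02% = 0.7573%.
Required equity contribution = 7.12% − 2.8884% = 4.2316%  ⇒  Re = 12.0996%.
CAPM: 12.0996% = 3.39% + β × 4.23%  ⇒  β = 2.0590.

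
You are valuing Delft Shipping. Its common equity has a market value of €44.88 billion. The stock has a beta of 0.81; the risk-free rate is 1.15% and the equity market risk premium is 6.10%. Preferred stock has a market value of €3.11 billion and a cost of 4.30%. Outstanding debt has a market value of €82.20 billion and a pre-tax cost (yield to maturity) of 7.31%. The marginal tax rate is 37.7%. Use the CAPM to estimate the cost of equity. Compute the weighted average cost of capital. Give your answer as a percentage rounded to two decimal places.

5.08%

Cost of equity via CAPM: Re = 1.15% + 0.81 × 6.1% = 6.0910%.
Total capital V = 44.88 + 3.11 + 82.2 = 130.19.
Equity: weight = 44.88/130.19 = 0.3447; cost = 6.091%.
Preferred: weight = 3.11/130.19 = 0.0239; cost = 4.3%.
Debt: weight = 82.2/130.19 = 0.6314; after-tax cost = 7.31% × (1 − 37.7%) = 4.5541%.
WACC = 0.3447 × 6.0910% + 0.0239 × 4.3000% + 0.6314 × 4.5541% = 5.0779%.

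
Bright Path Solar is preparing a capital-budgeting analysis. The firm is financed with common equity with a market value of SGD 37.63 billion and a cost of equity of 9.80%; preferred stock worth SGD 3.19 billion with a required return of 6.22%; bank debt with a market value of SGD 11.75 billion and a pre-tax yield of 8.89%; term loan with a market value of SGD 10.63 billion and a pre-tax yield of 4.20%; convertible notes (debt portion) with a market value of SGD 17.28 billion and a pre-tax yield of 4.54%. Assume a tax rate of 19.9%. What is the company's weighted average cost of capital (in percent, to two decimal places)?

7.09%

Total capital V = 37.63 + 3.19 + 11.75 + 10.63 + 17.28 = 80.48.
Equity: weight = 37.63/80.48 = 0.4676; cost = 9.8%.
Preferred: weight = 3.19/80.48 = 0.0396; cost = 6.22%.
Bank debt: weight = 11.75/80.48 = 0.1460; after-tax cost = 8.89% × (1 − 19.9%) = 7.1209%.
Term loan: weight = 10.63/80.48 = 0.1321; after-tax cost = 4.2% × (1 − 19.9%) = 3.3642%.
Convertible notes (debt portion): weight = 17.28/80.48 = 0.2147; after-tax cost = 4.54% × (1 − 19.9%) = 3.6365%.
WACC = 0.4676 × 9.8000% + 0.0396 × 6.2200% + 0.1460 × 7.1209% + 0.1321 × 3.3642% + 0.2147 × 3.6365% = 7.0935%.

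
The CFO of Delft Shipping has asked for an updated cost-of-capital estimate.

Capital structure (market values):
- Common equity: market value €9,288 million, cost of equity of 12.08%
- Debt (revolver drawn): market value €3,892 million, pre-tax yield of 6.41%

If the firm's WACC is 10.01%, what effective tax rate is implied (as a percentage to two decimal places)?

20.90%

Total capital V = 9288 + 3892 = 13180.
Equity weight = 9288/13180 = 0.7047.
Revolver drawn weight = 3892/13180 = 0.2953.
Equity contribution = 0.7047 × 12.08% = 8.5128%.
Debt contribution must be 10.01% − 8.5128% = 1.4972%.
0.2953 × 6.41% × (1 − T) = 1.4972%  ⇒  (1 − T) = 0.7910.
T = 20.9036%.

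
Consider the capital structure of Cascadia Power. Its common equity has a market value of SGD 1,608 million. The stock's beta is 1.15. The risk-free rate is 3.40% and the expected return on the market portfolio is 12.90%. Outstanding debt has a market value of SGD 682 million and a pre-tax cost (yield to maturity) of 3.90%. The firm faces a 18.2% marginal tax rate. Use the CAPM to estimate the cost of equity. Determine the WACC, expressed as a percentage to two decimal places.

11.01%

Market risk premium = 12.9% − 3.4% = 9.5%.
Cost of equity via CAPM: Re = 3.4% + 1.15 × 9.5% = 14.3250%.
Total capital V = 1608 + 682 = 2290.
Equity: weight = 1608/2290 = 0.7022; cost = 14.325%.
Debt: weight = 682/2290 = 0.2978; after-tax cost = 3.9% × (1 − 18.2%) = 3.1902%.
WACC = 0.7022 × 14.3250% + 0.2978 × 3.1902% = 11.0089%.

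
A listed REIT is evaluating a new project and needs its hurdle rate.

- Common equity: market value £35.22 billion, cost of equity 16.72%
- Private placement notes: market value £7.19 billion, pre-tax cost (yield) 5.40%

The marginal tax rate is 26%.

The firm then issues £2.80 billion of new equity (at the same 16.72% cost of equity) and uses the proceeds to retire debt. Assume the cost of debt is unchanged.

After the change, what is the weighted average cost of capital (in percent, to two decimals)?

15.40%

After the change:
Total capital V = 38.02 + 4.39 = 42.41.
Equity: weight = 38.02/42.41 = 0.8965; cost = 16.72%.
Private placement notes: weight = 4.39/42.41 = 0.1035; after-tax cost = 5.4% × (1 − 26%) = 3.9960%.
WACC = 0.8965 × 16.7200% + 0.1035 × 3.9960% = 15.4029%.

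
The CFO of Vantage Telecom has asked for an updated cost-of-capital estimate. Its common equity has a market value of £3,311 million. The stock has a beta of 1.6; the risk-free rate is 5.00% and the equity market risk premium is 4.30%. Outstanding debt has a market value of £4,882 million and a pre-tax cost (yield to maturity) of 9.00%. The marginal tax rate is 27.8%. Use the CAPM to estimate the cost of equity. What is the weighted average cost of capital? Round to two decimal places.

Cost of equity via CAPM: Re = 5.0% + 1.6 × 4.3% = 11.8800%.
Total capital V = 3311 + 4882 = 8193.
Equity: weight = 3311/8193 = 0.4041; cost = 11.88%.
Debt: weight = 4882/8193 = 0.5959; after-tax cost = 9% × (1 − 27.8%) = 6.4980%.
WACC = 0.4041 × 11.8800% + 0.5959 × 6.4980% = 8.6730%.

8.67%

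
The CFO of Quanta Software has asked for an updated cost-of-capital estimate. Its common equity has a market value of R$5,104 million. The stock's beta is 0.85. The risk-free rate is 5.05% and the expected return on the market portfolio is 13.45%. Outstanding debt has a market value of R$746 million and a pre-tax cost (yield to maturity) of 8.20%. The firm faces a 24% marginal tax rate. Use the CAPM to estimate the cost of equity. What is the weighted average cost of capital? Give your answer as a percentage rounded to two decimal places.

11.43%

Market risk premium = 13.45% − 5.05% = 8.4%.
Cost of equity via CAPM: Re = 5.05% + 0.85 × 8.4% = 12.1900%.
Total capital V = 5104 + 746 = 5850.
Equity: weight = 5104/5850 = 0.8725; cost = 12.19%.
Debt: weight = 746/5850 = 0.1275; after-tax cost = 8.2% × (1 − 24%) = 6.2320%.
WACC = 0.8725 × 12.1900% + 0.1275 × 6.2320% = 11.4302%.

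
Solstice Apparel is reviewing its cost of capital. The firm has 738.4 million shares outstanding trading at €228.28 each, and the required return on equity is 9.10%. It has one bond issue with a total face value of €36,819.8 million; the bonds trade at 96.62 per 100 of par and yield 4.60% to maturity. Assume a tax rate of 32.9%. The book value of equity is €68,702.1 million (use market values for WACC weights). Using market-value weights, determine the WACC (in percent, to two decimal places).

8.05%

Market value of equity E = 228.28 × 738.4m = 168561.952m. Market value of debt D = 36819.8m × 96.62/100 = 35575.29076m.
Total capital V = 168561.952 + 35575.29076 = 204137.24276.
Equity: weight = 168561.952/204137.24276 = 0.8257; cost = 9.1%.
Bonds outstanding: weight = 35575.29076/204137.24276 = 0.1743; after-tax cost = 4.6% × (1 − 32.9%) = 3.0866%.
WACC = 0.8257 × 9.1000% + 0.1743 × 3.0866% = 8.0520%.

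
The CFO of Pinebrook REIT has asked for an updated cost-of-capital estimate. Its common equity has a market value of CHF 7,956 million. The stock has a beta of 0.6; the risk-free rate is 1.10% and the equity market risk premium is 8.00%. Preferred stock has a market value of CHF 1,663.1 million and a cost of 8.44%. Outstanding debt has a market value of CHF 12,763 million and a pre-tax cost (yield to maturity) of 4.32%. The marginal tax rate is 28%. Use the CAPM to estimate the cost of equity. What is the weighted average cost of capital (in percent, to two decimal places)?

4.50%

Cost of equity via CAPM: Re = 1.1% + 0.6 × 8.0% = 5.9000%.
Total capital V = 7956 + 1663.1 + 12763 = 22382.1.
Equity: weight = 7956/22382.1 = 0.3555; cost = 5.9%.
Preferred: weight = 1663.1/22382.1 = 0.0743; cost = 8.44%.
Debt: weight = 12763/22382.1 = 0.5702; after-tax cost = 4.32% × (1 − 28%) = 3.1104%.
WACC = 0.3555 × 5.9000% + 0.0743 × 8.4400% + 0.5702 × 3.1104% = 4.4980%.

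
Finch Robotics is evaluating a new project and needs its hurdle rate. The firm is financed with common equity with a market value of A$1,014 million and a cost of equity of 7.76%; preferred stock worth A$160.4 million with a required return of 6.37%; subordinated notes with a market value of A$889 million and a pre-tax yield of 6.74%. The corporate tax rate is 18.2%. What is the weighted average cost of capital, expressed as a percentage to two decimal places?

Total capital V = 1014 + 160.4 + 889 = 2063.4.
Equity: weight = 1014/2063.4 = 0.4914; cost = 7.76%.
Preferred: weight = 160.4/2063.4 = 0.0777; cost = 6.37%.
Subordinated notes: weight = 889/2063.4 = 0.4308; after-tax cost = 6.74% × (1 − 18.2%) = 5.5133%.
WACC = 0.4914 × 7.7600% + 0.0777 × 6.3700% + 0.4308 × 5.5133% = 6.6840%.

6.68%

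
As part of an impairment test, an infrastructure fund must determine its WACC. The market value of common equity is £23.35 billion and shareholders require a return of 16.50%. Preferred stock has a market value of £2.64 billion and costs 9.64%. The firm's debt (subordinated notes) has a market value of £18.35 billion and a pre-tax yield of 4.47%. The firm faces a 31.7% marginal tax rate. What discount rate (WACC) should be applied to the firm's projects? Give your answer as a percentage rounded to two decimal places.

10.53%

Total capital V = 23.35 + 2.64 + 18.35 = 44.34.
Equity: weight = 23.35/44.34 = 0.5266; cost = 16.5%.
Preferred: weight = 2.64/44.34 = 0.0595; cost = 9.64%.
Subordinated notes: weight = 18.35/44.34 = 0.4138; after-tax cost = 4.47% × (1 − 31.7%) = 3.0530%.
WACC = 0.5266 × 16.5000% + 0.0595 × 9.6400% + 0.4138 × 3.0530% = 10.5266%.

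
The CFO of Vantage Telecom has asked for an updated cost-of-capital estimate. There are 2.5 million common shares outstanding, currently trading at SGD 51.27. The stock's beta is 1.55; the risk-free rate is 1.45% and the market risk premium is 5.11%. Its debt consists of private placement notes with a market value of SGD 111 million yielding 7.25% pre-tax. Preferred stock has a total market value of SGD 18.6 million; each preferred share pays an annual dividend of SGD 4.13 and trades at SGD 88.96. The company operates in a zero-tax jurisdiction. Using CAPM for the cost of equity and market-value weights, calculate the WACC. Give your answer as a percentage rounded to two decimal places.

8.12%

Cost of equity via CAPM: Re = 1.45% + 1.55 × 5.11% = 9.3705%.
Cost of preferred: Rp = 4.13 / 88.96 = 4.6425%.
Market value of equity E = 51.27 × 2.5m = 128.175m.
Total capital V = 128.175 + 18.6 + 111 = 257.775.
Equity: weight = 128.175/257.775 = 0.4972; cost = 9.3705%.
Preferred: weight = 18.6/257.775 = 0.0722; cost = 4.6425%.
Private placement notes: weight = 111/257.775 = 0.4306; after-tax cost = 7.25% × (1 − 0%) = 7.2500%.
WACC = 0.4972 × 9.3705% + 0.0722 × 4.6425% + 0.4306 × 7.2500% = 8.1162%.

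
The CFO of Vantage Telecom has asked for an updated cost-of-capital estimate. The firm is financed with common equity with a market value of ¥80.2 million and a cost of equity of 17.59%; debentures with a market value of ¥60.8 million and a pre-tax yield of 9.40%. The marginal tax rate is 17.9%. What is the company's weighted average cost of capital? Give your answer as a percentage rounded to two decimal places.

Total capital V = 80.2 + 60.8 = 141.
Equity: weight = 80.2/141 = 0.5688; cost = 17.59%.
Debentures: weight = 60.8/141 = 0.4312; after-tax cost = 9.4% × (1 − 17.9%) = 7.7174%.
WACC = 0.5688 × 17.5900% + 0.4312 × 7.7174% = 13.3329%.

13.33%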